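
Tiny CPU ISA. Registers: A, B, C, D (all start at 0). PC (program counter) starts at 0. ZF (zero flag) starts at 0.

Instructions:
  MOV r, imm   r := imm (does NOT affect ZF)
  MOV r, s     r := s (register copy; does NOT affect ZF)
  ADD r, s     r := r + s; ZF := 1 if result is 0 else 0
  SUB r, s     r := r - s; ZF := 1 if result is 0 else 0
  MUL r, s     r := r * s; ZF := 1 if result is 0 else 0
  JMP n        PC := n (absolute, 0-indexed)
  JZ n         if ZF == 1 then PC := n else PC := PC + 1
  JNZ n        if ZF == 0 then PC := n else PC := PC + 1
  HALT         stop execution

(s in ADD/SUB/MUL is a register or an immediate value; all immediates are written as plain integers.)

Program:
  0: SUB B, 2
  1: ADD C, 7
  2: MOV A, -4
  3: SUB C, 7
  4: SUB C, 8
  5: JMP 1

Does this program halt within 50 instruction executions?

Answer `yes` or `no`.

Answer: no

Derivation:
Step 1: PC=0 exec 'SUB B, 2'. After: A=0 B=-2 C=0 D=0 ZF=0 PC=1
Step 2: PC=1 exec 'ADD C, 7'. After: A=0 B=-2 C=7 D=0 ZF=0 PC=2
Step 3: PC=2 exec 'MOV A, -4'. After: A=-4 B=-2 C=7 D=0 ZF=0 PC=3
Step 4: PC=3 exec 'SUB C, 7'. After: A=-4 B=-2 C=0 D=0 ZF=1 PC=4
Step 5: PC=4 exec 'SUB C, 8'. After: A=-4 B=-2 C=-8 D=0 ZF=0 PC=5
Step 6: PC=5 exec 'JMP 1'. After: A=-4 B=-2 C=-8 D=0 ZF=0 PC=1
Step 7: PC=1 exec 'ADD C, 7'. After: A=-4 B=-2 C=-1 D=0 ZF=0 PC=2
Step 8: PC=2 exec 'MOV A, -4'. After: A=-4 B=-2 C=-1 D=0 ZF=0 PC=3
Step 9: PC=3 exec 'SUB C, 7'. After: A=-4 B=-2 C=-8 D=0 ZF=0 PC=4
Step 10: PC=4 exec 'SUB C, 8'. After: A=-4 B=-2 C=-16 D=0 ZF=0 PC=5
Step 11: PC=5 exec 'JMP 1'. After: A=-4 B=-2 C=-16 D=0 ZF=0 PC=1
Step 12: PC=1 exec 'ADD C, 7'. After: A=-4 B=-2 C=-9 D=0 ZF=0 PC=2
Step 13: PC=2 exec 'MOV A, -4'. After: A=-4 B=-2 C=-9 D=0 ZF=0 PC=3
Step 14: PC=3 exec 'SUB C, 7'. After: A=-4 B=-2 C=-16 D=0 ZF=0 PC=4
Step 15: PC=4 exec 'SUB C, 8'. After: A=-4 B=-2 C=-24 D=0 ZF=0 PC=5
After 50 steps: not halted. PC revisits the same instructions with no path to HALT; will never halt.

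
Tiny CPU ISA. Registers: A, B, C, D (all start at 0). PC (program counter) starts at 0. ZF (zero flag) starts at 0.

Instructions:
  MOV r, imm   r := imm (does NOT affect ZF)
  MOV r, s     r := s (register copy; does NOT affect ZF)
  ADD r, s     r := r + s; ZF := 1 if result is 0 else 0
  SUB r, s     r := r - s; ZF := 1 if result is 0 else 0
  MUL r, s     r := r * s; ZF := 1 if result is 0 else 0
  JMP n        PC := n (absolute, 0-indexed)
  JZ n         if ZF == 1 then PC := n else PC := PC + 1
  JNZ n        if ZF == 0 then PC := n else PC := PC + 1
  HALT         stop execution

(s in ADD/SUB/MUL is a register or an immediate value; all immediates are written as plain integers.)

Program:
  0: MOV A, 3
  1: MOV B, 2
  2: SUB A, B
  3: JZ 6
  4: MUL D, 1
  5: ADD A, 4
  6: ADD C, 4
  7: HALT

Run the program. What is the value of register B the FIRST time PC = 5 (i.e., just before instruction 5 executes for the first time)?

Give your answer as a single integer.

Step 1: PC=0 exec 'MOV A, 3'. After: A=3 B=0 C=0 D=0 ZF=0 PC=1
Step 2: PC=1 exec 'MOV B, 2'. After: A=3 B=2 C=0 D=0 ZF=0 PC=2
Step 3: PC=2 exec 'SUB A, B'. After: A=1 B=2 C=0 D=0 ZF=0 PC=3
Step 4: PC=3 exec 'JZ 6'. After: A=1 B=2 C=0 D=0 ZF=0 PC=4
Step 5: PC=4 exec 'MUL D, 1'. After: A=1 B=2 C=0 D=0 ZF=1 PC=5
First time PC=5: B=2

2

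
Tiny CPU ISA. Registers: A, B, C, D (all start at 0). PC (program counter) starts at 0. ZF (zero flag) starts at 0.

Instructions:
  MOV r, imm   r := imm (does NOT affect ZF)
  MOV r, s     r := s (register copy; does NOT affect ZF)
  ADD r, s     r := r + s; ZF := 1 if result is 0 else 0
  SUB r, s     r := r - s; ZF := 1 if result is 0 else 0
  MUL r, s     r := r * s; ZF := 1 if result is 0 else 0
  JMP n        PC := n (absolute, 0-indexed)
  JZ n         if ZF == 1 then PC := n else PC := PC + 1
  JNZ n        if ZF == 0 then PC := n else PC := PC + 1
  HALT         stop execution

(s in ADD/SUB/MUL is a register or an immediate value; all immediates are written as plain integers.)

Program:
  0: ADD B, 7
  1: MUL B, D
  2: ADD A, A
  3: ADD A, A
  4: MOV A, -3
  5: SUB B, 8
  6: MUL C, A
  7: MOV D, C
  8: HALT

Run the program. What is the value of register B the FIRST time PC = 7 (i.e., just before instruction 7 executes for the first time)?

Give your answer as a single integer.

Step 1: PC=0 exec 'ADD B, 7'. After: A=0 B=7 C=0 D=0 ZF=0 PC=1
Step 2: PC=1 exec 'MUL B, D'. After: A=0 B=0 C=0 D=0 ZF=1 PC=2
Step 3: PC=2 exec 'ADD A, A'. After: A=0 B=0 C=0 D=0 ZF=1 PC=3
Step 4: PC=3 exec 'ADD A, A'. After: A=0 B=0 C=0 D=0 ZF=1 PC=4
Step 5: PC=4 exec 'MOV A, -3'. After: A=-3 B=0 C=0 D=0 ZF=1 PC=5
Step 6: PC=5 exec 'SUB B, 8'. After: A=-3 B=-8 C=0 D=0 ZF=0 PC=6
Step 7: PC=6 exec 'MUL C, A'. After: A=-3 B=-8 C=0 D=0 ZF=1 PC=7
First time PC=7: B=-8

-8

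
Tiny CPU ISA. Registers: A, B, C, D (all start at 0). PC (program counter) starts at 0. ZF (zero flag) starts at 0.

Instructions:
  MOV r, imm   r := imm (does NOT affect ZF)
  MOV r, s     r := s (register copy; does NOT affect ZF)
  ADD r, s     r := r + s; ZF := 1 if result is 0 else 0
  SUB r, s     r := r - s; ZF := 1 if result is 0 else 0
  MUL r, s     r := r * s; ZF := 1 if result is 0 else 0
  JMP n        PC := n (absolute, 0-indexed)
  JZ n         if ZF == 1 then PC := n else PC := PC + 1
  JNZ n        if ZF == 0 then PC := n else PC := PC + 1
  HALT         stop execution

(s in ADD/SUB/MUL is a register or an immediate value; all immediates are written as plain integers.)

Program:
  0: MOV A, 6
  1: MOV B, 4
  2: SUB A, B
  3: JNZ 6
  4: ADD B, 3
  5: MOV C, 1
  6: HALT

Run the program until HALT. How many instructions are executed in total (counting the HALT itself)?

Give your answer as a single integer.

Step 1: PC=0 exec 'MOV A, 6'. After: A=6 B=0 C=0 D=0 ZF=0 PC=1
Step 2: PC=1 exec 'MOV B, 4'. After: A=6 B=4 C=0 D=0 ZF=0 PC=2
Step 3: PC=2 exec 'SUB A, B'. After: A=2 B=4 C=0 D=0 ZF=0 PC=3
Step 4: PC=3 exec 'JNZ 6'. After: A=2 B=4 C=0 D=0 ZF=0 PC=6
Step 5: PC=6 exec 'HALT'. After: A=2 B=4 C=0 D=0 ZF=0 PC=6 HALTED
Total instructions executed: 5

Answer: 5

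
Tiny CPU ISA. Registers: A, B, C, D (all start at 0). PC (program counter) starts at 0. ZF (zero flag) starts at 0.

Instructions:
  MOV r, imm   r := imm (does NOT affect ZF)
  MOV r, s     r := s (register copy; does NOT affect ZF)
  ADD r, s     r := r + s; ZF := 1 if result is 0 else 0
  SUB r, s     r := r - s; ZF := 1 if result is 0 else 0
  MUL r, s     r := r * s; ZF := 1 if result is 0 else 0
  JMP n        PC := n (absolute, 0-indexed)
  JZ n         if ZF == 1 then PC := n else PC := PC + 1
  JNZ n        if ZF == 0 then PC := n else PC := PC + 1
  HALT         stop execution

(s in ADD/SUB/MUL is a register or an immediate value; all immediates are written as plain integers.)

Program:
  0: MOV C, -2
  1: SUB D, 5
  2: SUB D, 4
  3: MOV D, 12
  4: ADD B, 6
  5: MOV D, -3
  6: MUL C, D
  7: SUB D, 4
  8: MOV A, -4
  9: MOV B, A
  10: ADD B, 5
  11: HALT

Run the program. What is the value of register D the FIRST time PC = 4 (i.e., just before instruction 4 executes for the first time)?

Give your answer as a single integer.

Step 1: PC=0 exec 'MOV C, -2'. After: A=0 B=0 C=-2 D=0 ZF=0 PC=1
Step 2: PC=1 exec 'SUB D, 5'. After: A=0 B=0 C=-2 D=-5 ZF=0 PC=2
Step 3: PC=2 exec 'SUB D, 4'. After: A=0 B=0 C=-2 D=-9 ZF=0 PC=3
Step 4: PC=3 exec 'MOV D, 12'. After: A=0 B=0 C=-2 D=12 ZF=0 PC=4
First time PC=4: D=12

12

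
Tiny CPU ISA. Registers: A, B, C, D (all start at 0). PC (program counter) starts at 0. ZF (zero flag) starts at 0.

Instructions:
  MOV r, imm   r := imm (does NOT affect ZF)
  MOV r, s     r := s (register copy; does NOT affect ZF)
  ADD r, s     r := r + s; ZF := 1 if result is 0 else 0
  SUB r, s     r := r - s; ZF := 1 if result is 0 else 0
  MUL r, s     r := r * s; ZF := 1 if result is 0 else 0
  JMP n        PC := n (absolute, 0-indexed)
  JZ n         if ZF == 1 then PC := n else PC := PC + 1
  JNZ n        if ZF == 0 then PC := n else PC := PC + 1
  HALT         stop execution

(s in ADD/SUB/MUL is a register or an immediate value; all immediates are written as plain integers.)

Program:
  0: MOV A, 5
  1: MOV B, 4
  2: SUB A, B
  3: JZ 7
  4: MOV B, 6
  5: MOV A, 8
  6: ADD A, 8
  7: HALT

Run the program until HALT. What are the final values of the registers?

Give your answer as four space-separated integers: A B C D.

Answer: 16 6 0 0

Derivation:
Step 1: PC=0 exec 'MOV A, 5'. After: A=5 B=0 C=0 D=0 ZF=0 PC=1
Step 2: PC=1 exec 'MOV B, 4'. After: A=5 B=4 C=0 D=0 ZF=0 PC=2
Step 3: PC=2 exec 'SUB A, B'. After: A=1 B=4 C=0 D=0 ZF=0 PC=3
Step 4: PC=3 exec 'JZ 7'. After: A=1 B=4 C=0 D=0 ZF=0 PC=4
Step 5: PC=4 exec 'MOV B, 6'. After: A=1 B=6 C=0 D=0 ZF=0 PC=5
Step 6: PC=5 exec 'MOV A, 8'. After: A=8 B=6 C=0 D=0 ZF=0 PC=6
Step 7: PC=6 exec 'ADD A, 8'. After: A=16 B=6 C=0 D=0 ZF=0 PC=7
Step 8: PC=7 exec 'HALT'. After: A=16 B=6 C=0 D=0 ZF=0 PC=7 HALTED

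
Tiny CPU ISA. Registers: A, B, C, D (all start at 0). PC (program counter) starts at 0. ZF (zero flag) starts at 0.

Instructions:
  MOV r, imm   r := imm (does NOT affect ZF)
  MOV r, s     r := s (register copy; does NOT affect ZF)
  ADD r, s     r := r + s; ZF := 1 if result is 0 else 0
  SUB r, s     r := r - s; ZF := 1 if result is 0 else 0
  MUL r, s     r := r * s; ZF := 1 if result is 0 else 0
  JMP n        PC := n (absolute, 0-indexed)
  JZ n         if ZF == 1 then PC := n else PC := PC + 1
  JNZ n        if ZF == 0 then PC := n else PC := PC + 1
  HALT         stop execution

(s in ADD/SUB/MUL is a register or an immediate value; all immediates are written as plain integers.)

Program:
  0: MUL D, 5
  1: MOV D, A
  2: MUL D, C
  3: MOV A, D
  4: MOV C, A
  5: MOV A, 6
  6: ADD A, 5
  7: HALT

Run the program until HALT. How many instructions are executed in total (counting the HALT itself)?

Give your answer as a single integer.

Step 1: PC=0 exec 'MUL D, 5'. After: A=0 B=0 C=0 D=0 ZF=1 PC=1
Step 2: PC=1 exec 'MOV D, A'. After: A=0 B=0 C=0 D=0 ZF=1 PC=2
Step 3: PC=2 exec 'MUL D, C'. After: A=0 B=0 C=0 D=0 ZF=1 PC=3
Step 4: PC=3 exec 'MOV A, D'. After: A=0 B=0 C=0 D=0 ZF=1 PC=4
Step 5: PC=4 exec 'MOV C, A'. After: A=0 B=0 C=0 D=0 ZF=1 PC=5
Step 6: PC=5 exec 'MOV A, 6'. After: A=6 B=0 C=0 D=0 ZF=1 PC=6
Step 7: PC=6 exec 'ADD A, 5'. After: A=11 B=0 C=0 D=0 ZF=0 PC=7
Step 8: PC=7 exec 'HALT'. After: A=11 B=0 C=0 D=0 ZF=0 PC=7 HALTED
Total instructions executed: 8

Answer: 8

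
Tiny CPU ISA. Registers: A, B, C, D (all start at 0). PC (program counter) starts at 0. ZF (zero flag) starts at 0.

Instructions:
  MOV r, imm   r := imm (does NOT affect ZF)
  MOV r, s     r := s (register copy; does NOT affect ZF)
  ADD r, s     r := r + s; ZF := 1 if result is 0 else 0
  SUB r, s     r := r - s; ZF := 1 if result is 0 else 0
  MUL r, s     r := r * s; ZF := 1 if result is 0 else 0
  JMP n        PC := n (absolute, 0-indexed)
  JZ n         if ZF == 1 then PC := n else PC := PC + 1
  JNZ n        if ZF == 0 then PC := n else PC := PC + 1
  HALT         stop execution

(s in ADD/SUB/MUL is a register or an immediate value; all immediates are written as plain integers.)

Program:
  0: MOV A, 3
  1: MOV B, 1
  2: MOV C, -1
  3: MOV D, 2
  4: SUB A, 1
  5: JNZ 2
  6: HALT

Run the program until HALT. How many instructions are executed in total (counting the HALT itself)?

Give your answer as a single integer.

Step 1: PC=0 exec 'MOV A, 3'. After: A=3 B=0 C=0 D=0 ZF=0 PC=1
Step 2: PC=1 exec 'MOV B, 1'. After: A=3 B=1 C=0 D=0 ZF=0 PC=2
Step 3: PC=2 exec 'MOV C, -1'. After: A=3 B=1 C=-1 D=0 ZF=0 PC=3
Step 4: PC=3 exec 'MOV D, 2'. After: A=3 B=1 C=-1 D=2 ZF=0 PC=4
Step 5: PC=4 exec 'SUB A, 1'. After: A=2 B=1 C=-1 D=2 ZF=0 PC=5
Step 6: PC=5 exec 'JNZ 2'. After: A=2 B=1 C=-1 D=2 ZF=0 PC=2
Step 7: PC=2 exec 'MOV C, -1'. After: A=2 B=1 C=-1 D=2 ZF=0 PC=3
Step 8: PC=3 exec 'MOV D, 2'. After: A=2 B=1 C=-1 D=2 ZF=0 PC=4
Step 9: PC=4 exec 'SUB A, 1'. After: A=1 B=1 C=-1 D=2 ZF=0 PC=5
Step 10: PC=5 exec 'JNZ 2'. After: A=1 B=1 C=-1 D=2 ZF=0 PC=2
Step 11: PC=2 exec 'MOV C, -1'. After: A=1 B=1 C=-1 D=2 ZF=0 PC=3
Step 12: PC=3 exec 'MOV D, 2'. After: A=1 B=1 C=-1 D=2 ZF=0 PC=4
Step 13: PC=4 exec 'SUB A, 1'. After: A=0 B=1 C=-1 D=2 ZF=1 PC=5
Step 14: PC=5 exec 'JNZ 2'. After: A=0 B=1 C=-1 D=2 ZF=1 PC=6
Step 15: PC=6 exec 'HALT'. After: A=0 B=1 C=-1 D=2 ZF=1 PC=6 HALTED
Total instructions executed: 15

Answer: 15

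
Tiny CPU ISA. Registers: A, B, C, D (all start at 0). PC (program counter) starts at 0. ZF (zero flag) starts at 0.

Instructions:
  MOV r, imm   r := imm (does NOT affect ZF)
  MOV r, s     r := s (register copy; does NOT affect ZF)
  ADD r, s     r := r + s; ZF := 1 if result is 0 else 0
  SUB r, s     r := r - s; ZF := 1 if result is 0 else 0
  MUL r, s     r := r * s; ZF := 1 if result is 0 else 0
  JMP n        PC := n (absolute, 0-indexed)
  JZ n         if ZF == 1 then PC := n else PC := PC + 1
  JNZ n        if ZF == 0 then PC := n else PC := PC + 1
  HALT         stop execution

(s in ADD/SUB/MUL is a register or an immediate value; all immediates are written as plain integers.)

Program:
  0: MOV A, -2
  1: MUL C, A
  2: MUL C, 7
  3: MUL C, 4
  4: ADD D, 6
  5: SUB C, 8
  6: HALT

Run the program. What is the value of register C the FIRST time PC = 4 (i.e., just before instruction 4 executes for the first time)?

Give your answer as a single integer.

Step 1: PC=0 exec 'MOV A, -2'. After: A=-2 B=0 C=0 D=0 ZF=0 PC=1
Step 2: PC=1 exec 'MUL C, A'. After: A=-2 B=0 C=0 D=0 ZF=1 PC=2
Step 3: PC=2 exec 'MUL C, 7'. After: A=-2 B=0 C=0 D=0 ZF=1 PC=3
Step 4: PC=3 exec 'MUL C, 4'. After: A=-2 B=0 C=0 D=0 ZF=1 PC=4
First time PC=4: C=0

0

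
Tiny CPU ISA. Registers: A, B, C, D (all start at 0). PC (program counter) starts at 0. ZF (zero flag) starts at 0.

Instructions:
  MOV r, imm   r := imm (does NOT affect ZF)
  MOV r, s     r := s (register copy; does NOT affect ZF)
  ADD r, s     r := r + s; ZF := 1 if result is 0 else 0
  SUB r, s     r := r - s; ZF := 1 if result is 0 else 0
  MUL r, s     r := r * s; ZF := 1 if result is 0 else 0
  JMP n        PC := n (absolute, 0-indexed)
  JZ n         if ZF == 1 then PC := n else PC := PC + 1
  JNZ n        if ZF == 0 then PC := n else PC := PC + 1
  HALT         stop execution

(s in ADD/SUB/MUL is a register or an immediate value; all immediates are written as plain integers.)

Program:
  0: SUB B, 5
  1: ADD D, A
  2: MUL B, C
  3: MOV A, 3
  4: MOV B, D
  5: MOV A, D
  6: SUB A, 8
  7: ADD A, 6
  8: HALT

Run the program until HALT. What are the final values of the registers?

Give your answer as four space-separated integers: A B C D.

Answer: -2 0 0 0

Derivation:
Step 1: PC=0 exec 'SUB B, 5'. After: A=0 B=-5 C=0 D=0 ZF=0 PC=1
Step 2: PC=1 exec 'ADD D, A'. After: A=0 B=-5 C=0 D=0 ZF=1 PC=2
Step 3: PC=2 exec 'MUL B, C'. After: A=0 B=0 C=0 D=0 ZF=1 PC=3
Step 4: PC=3 exec 'MOV A, 3'. After: A=3 B=0 C=0 D=0 ZF=1 PC=4
Step 5: PC=4 exec 'MOV B, D'. After: A=3 B=0 C=0 D=0 ZF=1 PC=5
Step 6: PC=5 exec 'MOV A, D'. After: A=0 B=0 C=0 D=0 ZF=1 PC=6
Step 7: PC=6 exec 'SUB A, 8'. After: A=-8 B=0 C=0 D=0 ZF=0 PC=7
Step 8: PC=7 exec 'ADD A, 6'. After: A=-2 B=0 C=0 D=0 ZF=0 PC=8
Step 9: PC=8 exec 'HALT'. After: A=-2 B=0 C=0 D=0 ZF=0 PC=8 HALTED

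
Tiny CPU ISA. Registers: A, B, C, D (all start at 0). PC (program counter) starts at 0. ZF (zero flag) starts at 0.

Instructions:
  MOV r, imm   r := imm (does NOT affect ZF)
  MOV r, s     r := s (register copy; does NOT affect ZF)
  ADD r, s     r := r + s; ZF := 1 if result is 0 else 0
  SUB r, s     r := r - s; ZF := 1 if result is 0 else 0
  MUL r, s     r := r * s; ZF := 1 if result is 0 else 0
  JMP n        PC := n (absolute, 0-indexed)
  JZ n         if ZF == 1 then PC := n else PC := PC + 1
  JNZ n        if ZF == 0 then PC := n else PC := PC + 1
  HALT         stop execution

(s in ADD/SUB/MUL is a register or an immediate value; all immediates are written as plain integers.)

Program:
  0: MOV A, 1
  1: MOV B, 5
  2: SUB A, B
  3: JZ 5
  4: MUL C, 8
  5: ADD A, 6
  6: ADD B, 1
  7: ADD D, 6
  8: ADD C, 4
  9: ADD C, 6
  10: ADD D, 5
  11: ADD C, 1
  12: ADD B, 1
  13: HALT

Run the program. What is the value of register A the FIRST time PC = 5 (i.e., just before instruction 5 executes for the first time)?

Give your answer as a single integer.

Step 1: PC=0 exec 'MOV A, 1'. After: A=1 B=0 C=0 D=0 ZF=0 PC=1
Step 2: PC=1 exec 'MOV B, 5'. After: A=1 B=5 C=0 D=0 ZF=0 PC=2
Step 3: PC=2 exec 'SUB A, B'. After: A=-4 B=5 C=0 D=0 ZF=0 PC=3
Step 4: PC=3 exec 'JZ 5'. After: A=-4 B=5 C=0 D=0 ZF=0 PC=4
Step 5: PC=4 exec 'MUL C, 8'. After: A=-4 B=5 C=0 D=0 ZF=1 PC=5
First time PC=5: A=-4

-4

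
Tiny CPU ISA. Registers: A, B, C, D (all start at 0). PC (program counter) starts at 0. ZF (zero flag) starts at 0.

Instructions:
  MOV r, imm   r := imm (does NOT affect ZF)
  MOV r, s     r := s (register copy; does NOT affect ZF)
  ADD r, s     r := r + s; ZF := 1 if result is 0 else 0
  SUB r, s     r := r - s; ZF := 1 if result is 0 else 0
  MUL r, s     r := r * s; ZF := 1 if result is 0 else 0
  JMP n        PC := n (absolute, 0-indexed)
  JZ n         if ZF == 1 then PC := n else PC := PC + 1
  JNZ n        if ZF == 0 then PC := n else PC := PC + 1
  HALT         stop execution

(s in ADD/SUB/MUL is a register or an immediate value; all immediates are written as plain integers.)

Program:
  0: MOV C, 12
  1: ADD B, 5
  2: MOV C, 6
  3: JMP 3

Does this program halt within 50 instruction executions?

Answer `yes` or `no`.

Step 1: PC=0 exec 'MOV C, 12'. After: A=0 B=0 C=12 D=0 ZF=0 PC=1
Step 2: PC=1 exec 'ADD B, 5'. After: A=0 B=5 C=12 D=0 ZF=0 PC=2
Step 3: PC=2 exec 'MOV C, 6'. After: A=0 B=5 C=6 D=0 ZF=0 PC=3
Step 4: PC=3 exec 'JMP 3'. After: A=0 B=5 C=6 D=0 ZF=0 PC=3
State after step 4 equals state after step 3: the program is in a cycle of length 1 and will never halt.

Answer: no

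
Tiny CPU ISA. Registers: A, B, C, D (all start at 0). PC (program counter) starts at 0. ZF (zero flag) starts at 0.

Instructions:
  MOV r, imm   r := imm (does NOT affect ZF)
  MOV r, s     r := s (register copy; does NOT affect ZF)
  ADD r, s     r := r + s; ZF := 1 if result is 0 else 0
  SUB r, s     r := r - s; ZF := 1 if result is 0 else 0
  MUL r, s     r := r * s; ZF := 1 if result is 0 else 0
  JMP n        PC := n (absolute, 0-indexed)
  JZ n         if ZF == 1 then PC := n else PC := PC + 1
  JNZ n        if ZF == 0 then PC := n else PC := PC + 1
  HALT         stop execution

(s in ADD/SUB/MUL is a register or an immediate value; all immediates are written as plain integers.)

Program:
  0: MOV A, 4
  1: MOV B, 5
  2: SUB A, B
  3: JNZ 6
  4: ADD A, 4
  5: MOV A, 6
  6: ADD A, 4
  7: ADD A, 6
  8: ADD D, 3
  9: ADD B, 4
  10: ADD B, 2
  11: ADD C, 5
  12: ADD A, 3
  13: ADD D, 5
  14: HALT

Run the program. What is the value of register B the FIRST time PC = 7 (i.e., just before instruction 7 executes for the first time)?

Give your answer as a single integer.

Step 1: PC=0 exec 'MOV A, 4'. After: A=4 B=0 C=0 D=0 ZF=0 PC=1
Step 2: PC=1 exec 'MOV B, 5'. After: A=4 B=5 C=0 D=0 ZF=0 PC=2
Step 3: PC=2 exec 'SUB A, B'. After: A=-1 B=5 C=0 D=0 ZF=0 PC=3
Step 4: PC=3 exec 'JNZ 6'. After: A=-1 B=5 C=0 D=0 ZF=0 PC=6
Step 5: PC=6 exec 'ADD A, 4'. After: A=3 B=5 C=0 D=0 ZF=0 PC=7
First time PC=7: B=5

5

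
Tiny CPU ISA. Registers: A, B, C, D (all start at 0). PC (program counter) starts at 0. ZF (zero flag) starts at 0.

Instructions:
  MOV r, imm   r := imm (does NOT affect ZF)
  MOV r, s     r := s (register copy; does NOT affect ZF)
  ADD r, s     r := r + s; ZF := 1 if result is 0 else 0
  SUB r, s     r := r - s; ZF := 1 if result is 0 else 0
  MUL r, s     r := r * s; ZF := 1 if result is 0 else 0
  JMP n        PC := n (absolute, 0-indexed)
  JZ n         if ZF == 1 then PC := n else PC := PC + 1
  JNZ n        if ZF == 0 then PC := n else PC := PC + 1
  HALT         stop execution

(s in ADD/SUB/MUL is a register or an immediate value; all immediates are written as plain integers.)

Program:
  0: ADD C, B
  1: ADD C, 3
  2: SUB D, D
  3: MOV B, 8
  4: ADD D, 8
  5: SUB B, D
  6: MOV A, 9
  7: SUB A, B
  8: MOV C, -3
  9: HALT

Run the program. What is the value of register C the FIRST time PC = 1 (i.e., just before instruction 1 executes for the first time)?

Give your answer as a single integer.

Step 1: PC=0 exec 'ADD C, B'. After: A=0 B=0 C=0 D=0 ZF=1 PC=1
First time PC=1: C=0

0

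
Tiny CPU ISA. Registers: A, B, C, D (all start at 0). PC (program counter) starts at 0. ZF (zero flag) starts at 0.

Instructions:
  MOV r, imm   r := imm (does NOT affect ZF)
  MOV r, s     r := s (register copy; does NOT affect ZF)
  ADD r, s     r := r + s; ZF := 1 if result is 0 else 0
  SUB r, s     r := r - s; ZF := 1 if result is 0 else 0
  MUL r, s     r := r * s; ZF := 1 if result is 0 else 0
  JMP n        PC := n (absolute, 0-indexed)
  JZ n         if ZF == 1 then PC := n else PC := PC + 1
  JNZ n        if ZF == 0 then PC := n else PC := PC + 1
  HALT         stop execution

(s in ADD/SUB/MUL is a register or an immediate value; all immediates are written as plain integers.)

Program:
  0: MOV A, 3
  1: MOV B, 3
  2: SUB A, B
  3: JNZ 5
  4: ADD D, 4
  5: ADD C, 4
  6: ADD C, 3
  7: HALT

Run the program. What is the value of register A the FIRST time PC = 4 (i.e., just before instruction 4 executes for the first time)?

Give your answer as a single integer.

Step 1: PC=0 exec 'MOV A, 3'. After: A=3 B=0 C=0 D=0 ZF=0 PC=1
Step 2: PC=1 exec 'MOV B, 3'. After: A=3 B=3 C=0 D=0 ZF=0 PC=2
Step 3: PC=2 exec 'SUB A, B'. After: A=0 B=3 C=0 D=0 ZF=1 PC=3
Step 4: PC=3 exec 'JNZ 5'. After: A=0 B=3 C=0 D=0 ZF=1 PC=4
First time PC=4: A=0

0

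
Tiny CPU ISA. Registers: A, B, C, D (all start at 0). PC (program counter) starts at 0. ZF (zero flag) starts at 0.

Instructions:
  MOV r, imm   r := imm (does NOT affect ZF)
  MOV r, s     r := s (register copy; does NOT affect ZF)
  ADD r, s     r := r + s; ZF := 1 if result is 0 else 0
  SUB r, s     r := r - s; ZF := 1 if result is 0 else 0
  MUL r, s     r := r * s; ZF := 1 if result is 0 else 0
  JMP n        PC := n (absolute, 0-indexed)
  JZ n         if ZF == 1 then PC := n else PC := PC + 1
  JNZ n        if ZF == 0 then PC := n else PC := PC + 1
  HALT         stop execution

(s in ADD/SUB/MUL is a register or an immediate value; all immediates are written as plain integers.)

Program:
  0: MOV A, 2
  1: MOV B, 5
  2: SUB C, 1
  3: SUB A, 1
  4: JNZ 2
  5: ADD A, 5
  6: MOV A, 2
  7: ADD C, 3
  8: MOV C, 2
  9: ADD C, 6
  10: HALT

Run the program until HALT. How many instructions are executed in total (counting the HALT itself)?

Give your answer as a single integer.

Step 1: PC=0 exec 'MOV A, 2'. After: A=2 B=0 C=0 D=0 ZF=0 PC=1
Step 2: PC=1 exec 'MOV B, 5'. After: A=2 B=5 C=0 D=0 ZF=0 PC=2
Step 3: PC=2 exec 'SUB C, 1'. After: A=2 B=5 C=-1 D=0 ZF=0 PC=3
Step 4: PC=3 exec 'SUB A, 1'. After: A=1 B=5 C=-1 D=0 ZF=0 PC=4
Step 5: PC=4 exec 'JNZ 2'. After: A=1 B=5 C=-1 D=0 ZF=0 PC=2
Step 6: PC=2 exec 'SUB C, 1'. After: A=1 B=5 C=-2 D=0 ZF=0 PC=3
Step 7: PC=3 exec 'SUB A, 1'. After: A=0 B=5 C=-2 D=0 ZF=1 PC=4
Step 8: PC=4 exec 'JNZ 2'. After: A=0 B=5 C=-2 D=0 ZF=1 PC=5
Step 9: PC=5 exec 'ADD A, 5'. After: A=5 B=5 C=-2 D=0 ZF=0 PC=6
Step 10: PC=6 exec 'MOV A, 2'. After: A=2 B=5 C=-2 D=0 ZF=0 PC=7
Step 11: PC=7 exec 'ADD C, 3'. After: A=2 B=5 C=1 D=0 ZF=0 PC=8
Step 12: PC=8 exec 'MOV C, 2'. After: A=2 B=5 C=2 D=0 ZF=0 PC=9
Step 13: PC=9 exec 'ADD C, 6'. After: A=2 B=5 C=8 D=0 ZF=0 PC=10
Step 14: PC=10 exec 'HALT'. After: A=2 B=5 C=8 D=0 ZF=0 PC=10 HALTED
Total instructions executed: 14

Answer: 14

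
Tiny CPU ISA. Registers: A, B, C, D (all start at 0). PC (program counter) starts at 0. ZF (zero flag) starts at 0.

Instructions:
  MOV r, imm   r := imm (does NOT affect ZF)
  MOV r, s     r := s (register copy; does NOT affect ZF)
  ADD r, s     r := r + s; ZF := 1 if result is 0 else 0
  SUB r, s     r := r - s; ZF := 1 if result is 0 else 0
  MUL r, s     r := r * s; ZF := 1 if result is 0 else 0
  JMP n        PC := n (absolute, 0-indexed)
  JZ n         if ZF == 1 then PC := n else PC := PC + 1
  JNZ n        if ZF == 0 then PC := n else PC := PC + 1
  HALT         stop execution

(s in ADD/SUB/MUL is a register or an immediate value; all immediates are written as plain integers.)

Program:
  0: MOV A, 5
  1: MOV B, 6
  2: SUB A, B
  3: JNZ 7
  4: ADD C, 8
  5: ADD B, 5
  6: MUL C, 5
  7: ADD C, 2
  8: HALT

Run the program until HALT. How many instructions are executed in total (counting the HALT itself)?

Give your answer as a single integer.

Answer: 6

Derivation:
Step 1: PC=0 exec 'MOV A, 5'. After: A=5 B=0 C=0 D=0 ZF=0 PC=1
Step 2: PC=1 exec 'MOV B, 6'. After: A=5 B=6 C=0 D=0 ZF=0 PC=2
Step 3: PC=2 exec 'SUB A, B'. After: A=-1 B=6 C=0 D=0 ZF=0 PC=3
Step 4: PC=3 exec 'JNZ 7'. After: A=-1 B=6 C=0 D=0 ZF=0 PC=7
Step 5: PC=7 exec 'ADD C, 2'. After: A=-1 B=6 C=2 D=0 ZF=0 PC=8
Step 6: PC=8 exec 'HALT'. After: A=-1 B=6 C=2 D=0 ZF=0 PC=8 HALTED
Total instructions executed: 6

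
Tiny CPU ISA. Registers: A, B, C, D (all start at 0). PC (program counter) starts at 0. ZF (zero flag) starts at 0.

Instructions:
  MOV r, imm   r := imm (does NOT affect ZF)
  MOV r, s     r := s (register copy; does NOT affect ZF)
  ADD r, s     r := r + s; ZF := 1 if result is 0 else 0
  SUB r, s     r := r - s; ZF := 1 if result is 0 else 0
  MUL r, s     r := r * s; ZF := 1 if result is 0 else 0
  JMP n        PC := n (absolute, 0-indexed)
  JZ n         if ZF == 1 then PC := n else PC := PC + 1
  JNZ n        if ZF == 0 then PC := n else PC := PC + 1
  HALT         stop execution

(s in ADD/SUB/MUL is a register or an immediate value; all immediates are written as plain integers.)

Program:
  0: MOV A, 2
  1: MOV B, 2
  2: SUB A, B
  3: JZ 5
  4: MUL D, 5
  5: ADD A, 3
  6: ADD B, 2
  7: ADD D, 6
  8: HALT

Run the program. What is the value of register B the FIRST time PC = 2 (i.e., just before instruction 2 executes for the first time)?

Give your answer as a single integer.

Step 1: PC=0 exec 'MOV A, 2'. After: A=2 B=0 C=0 D=0 ZF=0 PC=1
Step 2: PC=1 exec 'MOV B, 2'. After: A=2 B=2 C=0 D=0 ZF=0 PC=2
First time PC=2: B=2

2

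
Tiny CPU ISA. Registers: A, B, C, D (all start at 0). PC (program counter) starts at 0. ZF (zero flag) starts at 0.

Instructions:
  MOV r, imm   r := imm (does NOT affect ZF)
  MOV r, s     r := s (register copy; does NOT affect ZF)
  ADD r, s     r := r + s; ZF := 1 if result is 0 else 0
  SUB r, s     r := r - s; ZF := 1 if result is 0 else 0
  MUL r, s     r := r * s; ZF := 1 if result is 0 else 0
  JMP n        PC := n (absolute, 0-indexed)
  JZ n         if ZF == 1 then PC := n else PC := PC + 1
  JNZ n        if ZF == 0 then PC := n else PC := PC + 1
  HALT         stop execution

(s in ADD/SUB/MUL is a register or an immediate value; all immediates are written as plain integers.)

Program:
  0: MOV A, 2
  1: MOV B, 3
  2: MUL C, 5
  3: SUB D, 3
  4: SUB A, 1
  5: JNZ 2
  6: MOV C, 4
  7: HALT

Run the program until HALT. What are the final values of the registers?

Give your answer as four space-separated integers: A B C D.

Step 1: PC=0 exec 'MOV A, 2'. After: A=2 B=0 C=0 D=0 ZF=0 PC=1
Step 2: PC=1 exec 'MOV B, 3'. After: A=2 B=3 C=0 D=0 ZF=0 PC=2
Step 3: PC=2 exec 'MUL C, 5'. After: A=2 B=3 C=0 D=0 ZF=1 PC=3
Step 4: PC=3 exec 'SUB D, 3'. After: A=2 B=3 C=0 D=-3 ZF=0 PC=4
Step 5: PC=4 exec 'SUB A, 1'. After: A=1 B=3 C=0 D=-3 ZF=0 PC=5
Step 6: PC=5 exec 'JNZ 2'. After: A=1 B=3 C=0 D=-3 ZF=0 PC=2
Step 7: PC=2 exec 'MUL C, 5'. After: A=1 B=3 C=0 D=-3 ZF=1 PC=3
Step 8: PC=3 exec 'SUB D, 3'. After: A=1 B=3 C=0 D=-6 ZF=0 PC=4
Step 9: PC=4 exec 'SUB A, 1'. After: A=0 B=3 C=0 D=-6 ZF=1 PC=5
Step 10: PC=5 exec 'JNZ 2'. After: A=0 B=3 C=0 D=-6 ZF=1 PC=6
Step 11: PC=6 exec 'MOV C, 4'. After: A=0 B=3 C=4 D=-6 ZF=1 PC=7
Step 12: PC=7 exec 'HALT'. After: A=0 B=3 C=4 D=-6 ZF=1 PC=7 HALTED

Answer: 0 3 4 -6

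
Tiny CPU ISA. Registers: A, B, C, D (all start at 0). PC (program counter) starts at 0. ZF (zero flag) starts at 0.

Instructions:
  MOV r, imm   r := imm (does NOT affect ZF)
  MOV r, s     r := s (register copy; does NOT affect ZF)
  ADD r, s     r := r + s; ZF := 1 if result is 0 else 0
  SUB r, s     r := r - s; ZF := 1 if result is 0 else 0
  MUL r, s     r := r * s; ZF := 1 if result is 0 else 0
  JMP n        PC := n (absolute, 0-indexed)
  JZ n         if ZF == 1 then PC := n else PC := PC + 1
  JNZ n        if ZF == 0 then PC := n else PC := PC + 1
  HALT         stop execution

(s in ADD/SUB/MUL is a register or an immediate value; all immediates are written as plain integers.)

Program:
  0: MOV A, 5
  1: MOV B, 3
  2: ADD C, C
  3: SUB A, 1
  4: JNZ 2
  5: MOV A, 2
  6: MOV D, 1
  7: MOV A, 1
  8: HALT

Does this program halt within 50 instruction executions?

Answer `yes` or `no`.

Answer: yes

Derivation:
Step 1: PC=0 exec 'MOV A, 5'. After: A=5 B=0 C=0 D=0 ZF=0 PC=1
Step 2: PC=1 exec 'MOV B, 3'. After: A=5 B=3 C=0 D=0 ZF=0 PC=2
Step 3: PC=2 exec 'ADD C, C'. After: A=5 B=3 C=0 D=0 ZF=1 PC=3
Step 4: PC=3 exec 'SUB A, 1'. After: A=4 B=3 C=0 D=0 ZF=0 PC=4
Step 5: PC=4 exec 'JNZ 2'. After: A=4 B=3 C=0 D=0 ZF=0 PC=2
Step 6: PC=2 exec 'ADD C, C'. After: A=4 B=3 C=0 D=0 ZF=1 PC=3
Step 7: PC=3 exec 'SUB A, 1'. After: A=3 B=3 C=0 D=0 ZF=0 PC=4
Step 8: PC=4 exec 'JNZ 2'. After: A=3 B=3 C=0 D=0 ZF=0 PC=2
Step 9: PC=2 exec 'ADD C, C'. After: A=3 B=3 C=0 D=0 ZF=1 PC=3
Step 10: PC=3 exec 'SUB A, 1'. After: A=2 B=3 C=0 D=0 ZF=0 PC=4
Step 11: PC=4 exec 'JNZ 2'. After: A=2 B=3 C=0 D=0 ZF=0 PC=2
Step 12: PC=2 exec 'ADD C, C'. After: A=2 B=3 C=0 D=0 ZF=1 PC=3
Step 13: PC=3 exec 'SUB A, 1'. After: A=1 B=3 C=0 D=0 ZF=0 PC=4
Step 14: PC=4 exec 'JNZ 2'. After: A=1 B=3 C=0 D=0 ZF=0 PC=2
Step 15: PC=2 exec 'ADD C, C'. After: A=1 B=3 C=0 D=0 ZF=1 PC=3
Step 16: PC=3 exec 'SUB A, 1'. After: A=0 B=3 C=0 D=0 ZF=1 PC=4
Step 17: PC=4 exec 'JNZ 2'. After: A=0 B=3 C=0 D=0 ZF=1 PC=5
Step 18: PC=5 exec 'MOV A, 2'. After: A=2 B=3 C=0 D=0 ZF=1 PC=6
Step 19: PC=6 exec 'MOV D, 1'. After: A=2 B=3 C=0 D=1 ZF=1 PC=7
Step 20: PC=7 exec 'MOV A, 1'. After: A=1 B=3 C=0 D=1 ZF=1 PC=8
Step 21: PC=8 exec 'HALT'. After: A=1 B=3 C=0 D=1 ZF=1 PC=8 HALTED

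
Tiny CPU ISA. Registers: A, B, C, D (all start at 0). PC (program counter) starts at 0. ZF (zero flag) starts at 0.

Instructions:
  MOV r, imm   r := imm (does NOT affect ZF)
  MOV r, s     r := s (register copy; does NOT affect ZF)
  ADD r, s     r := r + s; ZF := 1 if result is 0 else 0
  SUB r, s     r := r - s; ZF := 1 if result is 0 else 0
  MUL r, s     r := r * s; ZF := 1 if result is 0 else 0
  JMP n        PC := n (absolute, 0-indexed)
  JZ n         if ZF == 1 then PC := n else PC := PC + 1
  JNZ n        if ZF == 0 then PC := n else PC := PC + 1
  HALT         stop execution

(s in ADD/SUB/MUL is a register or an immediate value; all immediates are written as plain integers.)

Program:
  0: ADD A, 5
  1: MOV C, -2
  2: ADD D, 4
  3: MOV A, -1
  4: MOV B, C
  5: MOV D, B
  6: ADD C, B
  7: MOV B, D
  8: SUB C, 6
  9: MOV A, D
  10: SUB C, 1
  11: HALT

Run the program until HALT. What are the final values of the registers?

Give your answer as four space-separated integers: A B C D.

Step 1: PC=0 exec 'ADD A, 5'. After: A=5 B=0 C=0 D=0 ZF=0 PC=1
Step 2: PC=1 exec 'MOV C, -2'. After: A=5 B=0 C=-2 D=0 ZF=0 PC=2
Step 3: PC=2 exec 'ADD D, 4'. After: A=5 B=0 C=-2 D=4 ZF=0 PC=3
Step 4: PC=3 exec 'MOV A, -1'. After: A=-1 B=0 C=-2 D=4 ZF=0 PC=4
Step 5: PC=4 exec 'MOV B, C'. After: A=-1 B=-2 C=-2 D=4 ZF=0 PC=5
Step 6: PC=5 exec 'MOV D, B'. After: A=-1 B=-2 C=-2 D=-2 ZF=0 PC=6
Step 7: PC=6 exec 'ADD C, B'. After: A=-1 B=-2 C=-4 D=-2 ZF=0 PC=7
Step 8: PC=7 exec 'MOV B, D'. After: A=-1 B=-2 C=-4 D=-2 ZF=0 PC=8
Step 9: PC=8 exec 'SUB C, 6'. After: A=-1 B=-2 C=-10 D=-2 ZF=0 PC=9
Step 10: PC=9 exec 'MOV A, D'. After: A=-2 B=-2 C=-10 D=-2 ZF=0 PC=10
Step 11: PC=10 exec 'SUB C, 1'. After: A=-2 B=-2 C=-11 D=-2 ZF=0 PC=11
Step 12: PC=11 exec 'HALT'. After: A=-2 B=-2 C=-11 D=-2 ZF=0 PC=11 HALTED

Answer: -2 -2 -11 -2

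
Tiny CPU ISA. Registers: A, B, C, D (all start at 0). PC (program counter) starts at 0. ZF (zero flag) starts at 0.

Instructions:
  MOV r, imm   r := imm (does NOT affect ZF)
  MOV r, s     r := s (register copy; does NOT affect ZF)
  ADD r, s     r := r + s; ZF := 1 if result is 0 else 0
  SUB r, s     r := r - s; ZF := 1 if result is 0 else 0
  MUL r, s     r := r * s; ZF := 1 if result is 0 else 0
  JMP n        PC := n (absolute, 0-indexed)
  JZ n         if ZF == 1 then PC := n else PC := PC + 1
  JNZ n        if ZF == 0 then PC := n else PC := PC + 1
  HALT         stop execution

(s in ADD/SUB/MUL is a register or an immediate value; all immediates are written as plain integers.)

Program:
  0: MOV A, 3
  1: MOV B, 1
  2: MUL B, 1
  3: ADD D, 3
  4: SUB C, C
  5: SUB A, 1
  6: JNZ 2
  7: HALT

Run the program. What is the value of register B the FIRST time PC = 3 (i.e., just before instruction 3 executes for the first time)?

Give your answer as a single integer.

Step 1: PC=0 exec 'MOV A, 3'. After: A=3 B=0 C=0 D=0 ZF=0 PC=1
Step 2: PC=1 exec 'MOV B, 1'. After: A=3 B=1 C=0 D=0 ZF=0 PC=2
Step 3: PC=2 exec 'MUL B, 1'. After: A=3 B=1 C=0 D=0 ZF=0 PC=3
First time PC=3: B=1

1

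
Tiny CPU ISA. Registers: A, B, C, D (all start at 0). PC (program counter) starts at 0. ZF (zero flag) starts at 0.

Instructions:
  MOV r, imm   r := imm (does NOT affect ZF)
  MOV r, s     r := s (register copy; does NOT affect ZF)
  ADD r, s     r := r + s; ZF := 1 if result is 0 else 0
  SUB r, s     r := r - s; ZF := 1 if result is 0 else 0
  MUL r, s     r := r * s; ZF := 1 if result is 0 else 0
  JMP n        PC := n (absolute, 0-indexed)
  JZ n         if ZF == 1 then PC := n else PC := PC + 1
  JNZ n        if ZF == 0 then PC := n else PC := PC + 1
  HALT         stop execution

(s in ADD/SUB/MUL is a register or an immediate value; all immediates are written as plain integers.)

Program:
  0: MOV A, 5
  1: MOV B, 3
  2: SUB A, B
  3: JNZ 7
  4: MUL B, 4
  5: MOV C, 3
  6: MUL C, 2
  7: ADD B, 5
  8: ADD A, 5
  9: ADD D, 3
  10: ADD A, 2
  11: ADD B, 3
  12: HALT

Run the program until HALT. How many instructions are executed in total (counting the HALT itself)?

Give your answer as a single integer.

Step 1: PC=0 exec 'MOV A, 5'. After: A=5 B=0 C=0 D=0 ZF=0 PC=1
Step 2: PC=1 exec 'MOV B, 3'. After: A=5 B=3 C=0 D=0 ZF=0 PC=2
Step 3: PC=2 exec 'SUB A, B'. After: A=2 B=3 C=0 D=0 ZF=0 PC=3
Step 4: PC=3 exec 'JNZ 7'. After: A=2 B=3 C=0 D=0 ZF=0 PC=7
Step 5: PC=7 exec 'ADD B, 5'. After: A=2 B=8 C=0 D=0 ZF=0 PC=8
Step 6: PC=8 exec 'ADD A, 5'. After: A=7 B=8 C=0 D=0 ZF=0 PC=9
Step 7: PC=9 exec 'ADD D, 3'. After: A=7 B=8 C=0 D=3 ZF=0 PC=10
Step 8: PC=10 exec 'ADD A, 2'. After: A=9 B=8 C=0 D=3 ZF=0 PC=11
Step 9: PC=11 exec 'ADD B, 3'. After: A=9 B=11 C=0 D=3 ZF=0 PC=12
Step 10: PC=12 exec 'HALT'. After: A=9 B=11 C=0 D=3 ZF=0 PC=12 HALTED
Total instructions executed: 10

Answer: 10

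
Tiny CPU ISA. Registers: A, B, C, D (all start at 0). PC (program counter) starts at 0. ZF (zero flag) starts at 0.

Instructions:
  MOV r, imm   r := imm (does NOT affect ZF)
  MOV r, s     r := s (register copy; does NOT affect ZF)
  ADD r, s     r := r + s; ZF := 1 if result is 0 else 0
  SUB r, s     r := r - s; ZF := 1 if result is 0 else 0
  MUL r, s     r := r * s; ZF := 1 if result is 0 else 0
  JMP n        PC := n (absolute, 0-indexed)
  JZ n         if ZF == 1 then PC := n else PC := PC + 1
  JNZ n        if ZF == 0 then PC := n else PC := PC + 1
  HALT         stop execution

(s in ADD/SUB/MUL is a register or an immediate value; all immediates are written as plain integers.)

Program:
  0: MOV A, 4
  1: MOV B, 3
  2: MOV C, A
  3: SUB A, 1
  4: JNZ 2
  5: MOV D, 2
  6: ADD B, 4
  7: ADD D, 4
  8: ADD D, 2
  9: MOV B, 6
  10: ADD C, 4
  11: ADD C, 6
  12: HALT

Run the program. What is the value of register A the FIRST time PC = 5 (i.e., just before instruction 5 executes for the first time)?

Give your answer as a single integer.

Step 1: PC=0 exec 'MOV A, 4'. After: A=4 B=0 C=0 D=0 ZF=0 PC=1
Step 2: PC=1 exec 'MOV B, 3'. After: A=4 B=3 C=0 D=0 ZF=0 PC=2
Step 3: PC=2 exec 'MOV C, A'. After: A=4 B=3 C=4 D=0 ZF=0 PC=3
Step 4: PC=3 exec 'SUB A, 1'. After: A=3 B=3 C=4 D=0 ZF=0 PC=4
Step 5: PC=4 exec 'JNZ 2'. After: A=3 B=3 C=4 D=0 ZF=0 PC=2
Step 6: PC=2 exec 'MOV C, A'. After: A=3 B=3 C=3 D=0 ZF=0 PC=3
Step 7: PC=3 exec 'SUB A, 1'. After: A=2 B=3 C=3 D=0 ZF=0 PC=4
Step 8: PC=4 exec 'JNZ 2'. After: A=2 B=3 C=3 D=0 ZF=0 PC=2
Step 9: PC=2 exec 'MOV C, A'. After: A=2 B=3 C=2 D=0 ZF=0 PC=3
Step 10: PC=3 exec 'SUB A, 1'. After: A=1 B=3 C=2 D=0 ZF=0 PC=4
Step 11: PC=4 exec 'JNZ 2'. After: A=1 B=3 C=2 D=0 ZF=0 PC=2
Step 12: PC=2 exec 'MOV C, A'. After: A=1 B=3 C=1 D=0 ZF=0 PC=3
Step 13: PC=3 exec 'SUB A, 1'. After: A=0 B=3 C=1 D=0 ZF=1 PC=4
Step 14: PC=4 exec 'JNZ 2'. After: A=0 B=3 C=1 D=0 ZF=1 PC=5
First time PC=5: A=0

0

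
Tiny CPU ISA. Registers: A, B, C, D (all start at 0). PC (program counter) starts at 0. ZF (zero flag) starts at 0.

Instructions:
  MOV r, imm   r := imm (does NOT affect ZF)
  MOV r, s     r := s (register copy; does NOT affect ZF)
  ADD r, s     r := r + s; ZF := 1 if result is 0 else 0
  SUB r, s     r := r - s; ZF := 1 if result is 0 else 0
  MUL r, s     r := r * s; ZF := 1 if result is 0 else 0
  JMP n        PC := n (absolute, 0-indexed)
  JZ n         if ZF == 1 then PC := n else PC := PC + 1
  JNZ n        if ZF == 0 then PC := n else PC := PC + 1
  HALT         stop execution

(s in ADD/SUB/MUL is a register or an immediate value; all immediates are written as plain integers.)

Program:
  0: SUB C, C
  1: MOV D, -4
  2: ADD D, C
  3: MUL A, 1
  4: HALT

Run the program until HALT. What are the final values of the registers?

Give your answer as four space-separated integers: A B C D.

Answer: 0 0 0 -4

Derivation:
Step 1: PC=0 exec 'SUB C, C'. After: A=0 B=0 C=0 D=0 ZF=1 PC=1
Step 2: PC=1 exec 'MOV D, -4'. After: A=0 B=0 C=0 D=-4 ZF=1 PC=2
Step 3: PC=2 exec 'ADD D, C'. After: A=0 B=0 C=0 D=-4 ZF=0 PC=3
Step 4: PC=3 exec 'MUL A, 1'. After: A=0 B=0 C=0 D=-4 ZF=1 PC=4
Step 5: PC=4 exec 'HALT'. After: A=0 B=0 C=0 D=-4 ZF=1 PC=4 HALTED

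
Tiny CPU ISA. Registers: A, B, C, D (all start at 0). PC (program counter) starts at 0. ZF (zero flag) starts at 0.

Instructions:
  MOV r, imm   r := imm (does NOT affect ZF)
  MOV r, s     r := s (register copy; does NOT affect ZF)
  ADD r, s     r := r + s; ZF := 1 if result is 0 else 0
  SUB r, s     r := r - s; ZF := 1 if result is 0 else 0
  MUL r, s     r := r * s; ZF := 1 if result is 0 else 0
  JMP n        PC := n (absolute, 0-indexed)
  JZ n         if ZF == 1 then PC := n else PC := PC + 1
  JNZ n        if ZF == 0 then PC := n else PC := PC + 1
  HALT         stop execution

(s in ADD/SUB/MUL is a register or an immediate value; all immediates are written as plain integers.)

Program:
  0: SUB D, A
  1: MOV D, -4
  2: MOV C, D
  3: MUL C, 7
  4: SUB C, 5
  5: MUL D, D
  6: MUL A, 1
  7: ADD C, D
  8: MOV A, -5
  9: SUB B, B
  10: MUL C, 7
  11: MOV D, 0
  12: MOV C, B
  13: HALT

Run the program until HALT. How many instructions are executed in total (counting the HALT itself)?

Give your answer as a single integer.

Answer: 14

Derivation:
Step 1: PC=0 exec 'SUB D, A'. After: A=0 B=0 C=0 D=0 ZF=1 PC=1
Step 2: PC=1 exec 'MOV D, -4'. After: A=0 B=0 C=0 D=-4 ZF=1 PC=2
Step 3: PC=2 exec 'MOV C, D'. After: A=0 B=0 C=-4 D=-4 ZF=1 PC=3
Step 4: PC=3 exec 'MUL C, 7'. After: A=0 B=0 C=-28 D=-4 ZF=0 PC=4
Step 5: PC=4 exec 'SUB C, 5'. After: A=0 B=0 C=-33 D=-4 ZF=0 PC=5
Step 6: PC=5 exec 'MUL D, D'. After: A=0 B=0 C=-33 D=16 ZF=0 PC=6
Step 7: PC=6 exec 'MUL A, 1'. After: A=0 B=0 C=-33 D=16 ZF=1 PC=7
Step 8: PC=7 exec 'ADD C, D'. After: A=0 B=0 C=-17 D=16 ZF=0 PC=8
Step 9: PC=8 exec 'MOV A, -5'. After: A=-5 B=0 C=-17 D=16 ZF=0 PC=9
Step 10: PC=9 exec 'SUB B, B'. After: A=-5 B=0 C=-17 D=16 ZF=1 PC=10
Step 11: PC=10 exec 'MUL C, 7'. After: A=-5 B=0 C=-119 D=16 ZF=0 PC=11
Step 12: PC=11 exec 'MOV D, 0'. After: A=-5 B=0 C=-119 D=0 ZF=0 PC=12
Step 13: PC=12 exec 'MOV C, B'. After: A=-5 B=0 C=0 D=0 ZF=0 PC=13
Step 14: PC=13 exec 'HALT'. After: A=-5 B=0 C=0 D=0 ZF=0 PC=13 HALTED
Total instructions executed: 14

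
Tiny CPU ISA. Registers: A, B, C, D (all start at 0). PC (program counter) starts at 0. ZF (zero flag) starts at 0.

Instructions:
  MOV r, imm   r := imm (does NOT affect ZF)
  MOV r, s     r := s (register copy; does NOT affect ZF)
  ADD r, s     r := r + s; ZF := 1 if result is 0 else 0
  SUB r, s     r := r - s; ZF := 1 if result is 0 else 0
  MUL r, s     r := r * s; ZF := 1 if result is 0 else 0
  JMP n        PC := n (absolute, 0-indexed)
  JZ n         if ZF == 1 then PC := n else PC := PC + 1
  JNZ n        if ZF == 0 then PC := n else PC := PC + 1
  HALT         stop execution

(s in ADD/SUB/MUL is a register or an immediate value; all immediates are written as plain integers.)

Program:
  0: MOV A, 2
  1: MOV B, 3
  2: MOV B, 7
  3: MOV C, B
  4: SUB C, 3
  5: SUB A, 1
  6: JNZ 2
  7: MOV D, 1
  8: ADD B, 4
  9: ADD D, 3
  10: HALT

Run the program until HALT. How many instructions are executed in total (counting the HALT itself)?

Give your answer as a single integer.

Answer: 16

Derivation:
Step 1: PC=0 exec 'MOV A, 2'. After: A=2 B=0 C=0 D=0 ZF=0 PC=1
Step 2: PC=1 exec 'MOV B, 3'. After: A=2 B=3 C=0 D=0 ZF=0 PC=2
Step 3: PC=2 exec 'MOV B, 7'. After: A=2 B=7 C=0 D=0 ZF=0 PC=3
Step 4: PC=3 exec 'MOV C, B'. After: A=2 B=7 C=7 D=0 ZF=0 PC=4
Step 5: PC=4 exec 'SUB C, 3'. After: A=2 B=7 C=4 D=0 ZF=0 PC=5
Step 6: PC=5 exec 'SUB A, 1'. After: A=1 B=7 C=4 D=0 ZF=0 PC=6
Step 7: PC=6 exec 'JNZ 2'. After: A=1 B=7 C=4 D=0 ZF=0 PC=2
Step 8: PC=2 exec 'MOV B, 7'. After: A=1 B=7 C=4 D=0 ZF=0 PC=3
Step 9: PC=3 exec 'MOV C, B'. After: A=1 B=7 C=7 D=0 ZF=0 PC=4
Step 10: PC=4 exec 'SUB C, 3'. After: A=1 B=7 C=4 D=0 ZF=0 PC=5
Step 11: PC=5 exec 'SUB A, 1'. After: A=0 B=7 C=4 D=0 ZF=1 PC=6
Step 12: PC=6 exec 'JNZ 2'. After: A=0 B=7 C=4 D=0 ZF=1 PC=7
Step 13: PC=7 exec 'MOV D, 1'. After: A=0 B=7 C=4 D=1 ZF=1 PC=8
Step 14: PC=8 exec 'ADD B, 4'. After: A=0 B=11 C=4 D=1 ZF=0 PC=9
Step 15: PC=9 exec 'ADD D, 3'. After: A=0 B=11 C=4 D=4 ZF=0 PC=10
Step 16: PC=10 exec 'HALT'. After: A=0 B=11 C=4 D=4 ZF=0 PC=10 HALTED
Total instructions executed: 16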